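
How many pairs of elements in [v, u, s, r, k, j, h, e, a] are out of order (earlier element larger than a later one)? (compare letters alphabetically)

36

For each element, count later entries that are smaller:
v → u, s, r, k, j, h, e, a → 8
u → s, r, k, j, h, e, a → 7
s → r, k, j, h, e, a → 6
r → k, j, h, e, a → 5
k → j, h, e, a → 4
j → h, e, a → 3
h → e, a → 2
e → a → 1
a → none → 0
Sum: 8 + 7 + 6 + 5 + 4 + 3 + 2 + 1 + 0 = 36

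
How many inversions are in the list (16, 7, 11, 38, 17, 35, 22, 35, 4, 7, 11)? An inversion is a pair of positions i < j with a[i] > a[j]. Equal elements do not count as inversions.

For each element, count later entries that are smaller:
16 → 7, 11, 4, 7, 11 → 5
7 → 4 → 1
11 → 4, 7 → 2
38 → 17, 35, 22, 35, 4, 7, 11 → 7
17 → 4, 7, 11 → 3
35 → 22, 4, 7, 11 → 4
22 → 4, 7, 11 → 3
35 → 4, 7, 11 → 3
4 → none → 0
7 → none → 0
11 → none → 0
Sum: 5 + 1 + 2 + 7 + 3 + 4 + 3 + 3 + 0 + 0 + 0 = 28

28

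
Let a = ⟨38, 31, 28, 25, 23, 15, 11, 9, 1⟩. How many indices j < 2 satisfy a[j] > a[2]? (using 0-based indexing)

The element at index 2 is 28.
Elements before it: 38, 31
Those larger than 28: 38, 31

2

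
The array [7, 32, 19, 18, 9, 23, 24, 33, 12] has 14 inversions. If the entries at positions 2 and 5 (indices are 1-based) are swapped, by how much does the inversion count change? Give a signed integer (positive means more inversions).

-5

Positions 2 and 5 hold 32 and 9; after swapping, the array is [7, 9, 19, 18, 32, 23, 24, 33, 12].
For each element, count later entries that are smaller:
7 → none → 0
9 → none → 0
19 → 18, 12 → 2
18 → 12 → 1
32 → 23, 24, 12 → 3
23 → 12 → 1
24 → 12 → 1
33 → 12 → 1
12 → none → 0
Sum: 0 + 0 + 2 + 1 + 3 + 1 + 1 + 1 + 0 = 9
Change: 9 − 14 = -5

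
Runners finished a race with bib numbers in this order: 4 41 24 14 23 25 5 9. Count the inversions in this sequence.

16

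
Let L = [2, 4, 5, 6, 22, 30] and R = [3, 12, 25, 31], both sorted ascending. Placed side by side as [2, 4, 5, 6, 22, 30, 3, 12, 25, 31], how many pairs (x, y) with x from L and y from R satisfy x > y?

Take each right-half value and tally the left-half values above it:
r = 3: 4, 5, 6, 22, 30 → 5
r = 12: 22, 30 → 2
r = 25: 30 → 1
r = 31: none → 0
Cross-inversions: 5 + 2 + 1 + 0 = 8

8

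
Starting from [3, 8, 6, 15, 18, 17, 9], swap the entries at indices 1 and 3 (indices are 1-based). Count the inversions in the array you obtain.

Positions 1 and 3 hold 3 and 6; after swapping, the array is [6, 8, 3, 15, 18, 17, 9].
Count, for each position, how many later elements it exceeds:
6: 1
8: 1
3: 0
15: 1
18: 2
17: 1
9: 0
Sum: 1 + 1 + 0 + 1 + 2 + 1 + 0 = 6

6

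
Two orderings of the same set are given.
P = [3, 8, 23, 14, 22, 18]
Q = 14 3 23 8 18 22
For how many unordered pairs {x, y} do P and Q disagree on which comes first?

There are 5 disagreeing pairs.

Assign each item its position (1..6) in the first ordering, then rewrite the second ordering as that position sequence:
positions: 3→1, 8→2, 23→3, 14→4, 22→5, 18→6
second ordering as positions: [4, 1, 3, 2, 6, 5]
Discordant pairs = inversions in this position sequence.
4: 1, 3, 2 → 3
1: 0
3: 2 → 1
2: 0
6: 5 → 1
5: 0
Total: 3 + 0 + 1 + 0 + 1 + 0 = 5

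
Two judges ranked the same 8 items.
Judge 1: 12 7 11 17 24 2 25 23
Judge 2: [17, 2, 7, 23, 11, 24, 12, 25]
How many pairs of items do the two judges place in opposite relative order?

14

Assign each item its position (1..8) in the first ordering, then rewrite the second ordering as that position sequence:
positions: 12→1, 7→2, 11→3, 17→4, 24→5, 2→6, 25→7, 23→8
second ordering as positions: [4, 6, 2, 8, 3, 5, 1, 7]
Discordant pairs = inversions in this position sequence.
4: 2, 3, 1 → 3
6: 2, 3, 5, 1 → 4
2: 1 → 1
8: 3, 5, 1, 7 → 4
3: 1 → 1
5: 1 → 1
1: 0
7: 0
Total: 3 + 4 + 1 + 4 + 1 + 1 + 0 + 0 = 14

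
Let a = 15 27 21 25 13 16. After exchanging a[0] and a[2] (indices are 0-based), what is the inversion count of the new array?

Positions 0 and 2 hold 15 and 21; after swapping, the array is [21, 27, 15, 25, 13, 16].
Count, for each position, how many later elements it exceeds:
21 → 15, 13, 16 → 3
27 → 15, 25, 13, 16 → 4
15 → 13 → 1
25 → 13, 16 → 2
13 → none → 0
16 → none → 0
Sum: 3 + 4 + 1 + 2 + 0 + 0 = 10

10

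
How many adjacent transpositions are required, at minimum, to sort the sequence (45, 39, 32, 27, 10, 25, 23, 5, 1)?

The minimum number of adjacent swaps to sort an array equals its inversion count, since every such swap removes exactly one inversion.
Count inversions — for each element, later elements that are smaller:
45: 39, 32, 27, 10, 25, 23, 5, 1 → 8
39: 32, 27, 10, 25, 23, 5, 1 → 7
32: 27, 10, 25, 23, 5, 1 → 6
27: 10, 25, 23, 5, 1 → 5
10: 5, 1 → 2
25: 23, 5, 1 → 3
23: 5, 1 → 2
5: 1 → 1
1: none → 0
Total inversions: 8 + 7 + 6 + 5 + 2 + 3 + 2 + 1 + 0 = 34

34 adjacent swaps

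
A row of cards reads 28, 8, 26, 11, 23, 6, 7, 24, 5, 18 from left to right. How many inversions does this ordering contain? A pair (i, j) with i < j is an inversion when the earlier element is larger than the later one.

Out-of-order pairs: 30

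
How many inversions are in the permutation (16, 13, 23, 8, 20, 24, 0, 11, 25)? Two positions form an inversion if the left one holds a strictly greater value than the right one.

Sweep left to right; for each value list the smaller values that follow it:
16 → 13, 8, 0, 11 → 4
13 → 8, 0, 11 → 3
23 → 8, 20, 0, 11 → 4
8 → 0 → 1
20 → 0, 11 → 2
24 → 0, 11 → 2
0 → none → 0
11 → none → 0
25 → none → 0
Sum: 4 + 3 + 4 + 1 + 2 + 2 + 0 + 0 + 0 = 16

16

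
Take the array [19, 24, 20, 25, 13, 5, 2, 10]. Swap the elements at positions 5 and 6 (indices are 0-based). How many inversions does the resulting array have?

Positions 5 and 6 hold 5 and 2; after swapping, the array is [19, 24, 20, 25, 13, 2, 5, 10].
Count, for each position, how many later elements it exceeds:
19: 4
24: 5
20: 4
25: 4
13: 3
2: 0
5: 0
10: 0
Sum: 4 + 5 + 4 + 4 + 3 + 0 + 0 + 0 = 20

20 inversions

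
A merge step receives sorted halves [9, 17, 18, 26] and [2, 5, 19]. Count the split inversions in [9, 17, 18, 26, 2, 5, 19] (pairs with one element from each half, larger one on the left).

For each element r of the right run, count left-run elements greater than r:
r = 2: 9, 17, 18, 26 → 4
r = 5: 9, 17, 18, 26 → 4
r = 19: 26 → 1
Cross-inversions: 4 + 4 + 1 = 9

9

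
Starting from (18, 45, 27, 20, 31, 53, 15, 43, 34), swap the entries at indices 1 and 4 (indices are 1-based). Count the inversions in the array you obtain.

16 inversions

Positions 1 and 4 hold 18 and 20; after swapping, the array is [20, 45, 27, 18, 31, 53, 15, 43, 34].
For each element, count later entries that are smaller:
20 → 18, 15 → 2
45 → 27, 18, 31, 15, 43, 34 → 6
27 → 18, 15 → 2
18 → 15 → 1
31 → 15 → 1
53 → 15, 43, 34 → 3
15 → none → 0
43 → 34 → 1
34 → none → 0
Sum: 2 + 6 + 2 + 1 + 1 + 3 + 0 + 1 + 0 = 16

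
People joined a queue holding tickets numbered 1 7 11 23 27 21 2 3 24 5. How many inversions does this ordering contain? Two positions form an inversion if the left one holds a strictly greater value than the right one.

Sweep left to right; for each value list the smaller values that follow it:
1: 0
7: 3
11: 3
23: 4
27: 5
21: 3
2: 0
3: 0
24: 1
5: 0
Sum: 0 + 3 + 3 + 4 + 5 + 3 + 0 + 0 + 1 + 0 = 19

19 inversions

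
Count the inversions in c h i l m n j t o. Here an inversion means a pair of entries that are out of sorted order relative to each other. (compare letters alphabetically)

Count, for each position, how many later elements it exceeds:
c: 0
h: 0
i: 0
l: 1
m: 1
n: 1
j: 0
t: 1
o: 0
Sum: 0 + 0 + 0 + 1 + 1 + 1 + 0 + 1 + 0 = 4

4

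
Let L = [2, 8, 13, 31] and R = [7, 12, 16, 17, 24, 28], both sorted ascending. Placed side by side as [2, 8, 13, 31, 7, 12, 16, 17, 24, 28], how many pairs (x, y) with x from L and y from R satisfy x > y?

9

Count, for every r in R, how many entries of L exceed r:
r = 7: 8, 13, 31 → 3
r = 12: 13, 31 → 2
r = 16: 31 → 1
r = 17: 31 → 1
r = 24: 31 → 1
r = 28: 31 → 1
Cross-inversions: 3 + 2 + 1 + 1 + 1 + 1 = 9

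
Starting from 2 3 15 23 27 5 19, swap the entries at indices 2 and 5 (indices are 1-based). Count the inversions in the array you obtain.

There are 10 inversions.

Positions 2 and 5 hold 3 and 27; after swapping, the array is [2, 27, 15, 23, 3, 5, 19].
Count, for each position, how many later elements it exceeds:
2: 0
27: 5
15: 2
23: 3
3: 0
5: 0
19: 0
Sum: 0 + 5 + 2 + 3 + 0 + 0 + 0 = 10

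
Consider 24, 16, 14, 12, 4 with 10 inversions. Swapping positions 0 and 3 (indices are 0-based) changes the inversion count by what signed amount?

-5

Positions 0 and 3 hold 24 and 12; after swapping, the array is [12, 16, 14, 24, 4].
For each element, count later entries that are smaller:
12 → 4 → 1
16 → 14, 4 → 2
14 → 4 → 1
24 → 4 → 1
4 → none → 0
Sum: 1 + 2 + 1 + 1 + 0 = 5
Change: 5 − 10 = -5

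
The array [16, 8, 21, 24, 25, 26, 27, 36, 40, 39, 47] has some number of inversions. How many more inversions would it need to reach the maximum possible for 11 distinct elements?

53 inversions short

Maximum inversions for 11 distinct elements is C(11, 2) = 11·10/2 = 55.
Current inversions — for each element, count later smaller elements:
16: 1
8: 0
21: 0
24: 0
25: 0
26: 0
27: 0
36: 0
40: 1
39: 0
47: 0
Current total: 1 + 0 + 0 + 0 + 0 + 0 + 0 + 0 + 1 + 0 + 0 = 2
Shortfall: 55 − 2 = 53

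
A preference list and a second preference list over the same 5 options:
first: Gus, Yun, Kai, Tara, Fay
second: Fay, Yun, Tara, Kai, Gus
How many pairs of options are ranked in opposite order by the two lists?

Assign each item its position (1..5) in the first ordering, then rewrite the second ordering as that position sequence:
positions: Gus→1, Yun→2, Kai→3, Tara→4, Fay→5
second ordering as positions: [5, 2, 4, 3, 1]
Discordant pairs = inversions in this position sequence.
5: 2, 4, 3, 1 → 4
2: 1 → 1
4: 3, 1 → 2
3: 1 → 1
1: 0
Total: 4 + 1 + 2 + 1 + 0 = 8

Pairs: 8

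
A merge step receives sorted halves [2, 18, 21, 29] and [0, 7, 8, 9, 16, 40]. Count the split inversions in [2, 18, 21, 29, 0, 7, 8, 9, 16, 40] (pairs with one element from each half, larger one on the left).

Split inversions: 16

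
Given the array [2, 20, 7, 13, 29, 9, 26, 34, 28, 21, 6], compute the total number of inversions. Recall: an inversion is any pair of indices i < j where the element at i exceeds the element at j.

Sweep left to right; for each value list the smaller values that follow it:
2 → none → 0
20 → 7, 13, 9, 6 → 4
7 → 6 → 1
13 → 9, 6 → 2
29 → 9, 26, 28, 21, 6 → 5
9 → 6 → 1
26 → 21, 6 → 2
34 → 28, 21, 6 → 3
28 → 21, 6 → 2
21 → 6 → 1
6 → none → 0
Sum: 0 + 4 + 1 + 2 + 5 + 1 + 2 + 3 + 2 + 1 + 0 = 21

21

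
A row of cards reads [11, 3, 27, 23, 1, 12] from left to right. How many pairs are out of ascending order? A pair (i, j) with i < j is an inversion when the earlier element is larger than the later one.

8 inversions

Listing every pair i<j with a[i]>a[j] (using 0-based positions):
(0,1): 11 > 3
(0,4): 11 > 1
(1,4): 3 > 1
(2,3): 27 > 23
(2,4): 27 > 1
(2,5): 27 > 12
(3,4): 23 > 1
(3,5): 23 > 12
That's 8 pairs.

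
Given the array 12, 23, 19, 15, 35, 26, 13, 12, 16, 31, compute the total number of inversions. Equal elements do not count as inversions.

20 inversions

Element-by-element contributions:
12: 0
23: 5
19: 4
15: 2
35: 5
26: 3
13: 1
12: 0
16: 0
31: 0
Sum: 0 + 5 + 4 + 2 + 5 + 3 + 1 + 0 + 0 + 0 = 20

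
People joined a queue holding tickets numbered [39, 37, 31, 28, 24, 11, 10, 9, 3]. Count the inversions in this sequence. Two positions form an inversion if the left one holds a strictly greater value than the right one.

Element-by-element contributions:
39: 8
37: 7
31: 6
28: 5
24: 4
11: 3
10: 2
9: 1
3: 0
Sum: 8 + 7 + 6 + 5 + 4 + 3 + 2 + 1 + 0 = 36

36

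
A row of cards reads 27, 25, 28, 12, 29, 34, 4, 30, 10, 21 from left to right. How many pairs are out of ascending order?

For each element, count later entries that are smaller:
27 → 25, 12, 4, 10, 21 → 5
25 → 12, 4, 10, 21 → 4
28 → 12, 4, 10, 21 → 4
12 → 4, 10 → 2
29 → 4, 10, 21 → 3
34 → 4, 30, 10, 21 → 4
4 → none → 0
30 → 10, 21 → 2
10 → none → 0
21 → none → 0
Sum: 5 + 4 + 4 + 2 + 3 + 4 + 0 + 2 + 0 + 0 = 24

24 out-of-order pairs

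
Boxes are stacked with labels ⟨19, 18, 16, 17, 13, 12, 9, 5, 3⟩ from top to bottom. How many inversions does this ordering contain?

Element-by-element contributions:
19: 8
18: 7
16: 5
17: 5
13: 4
12: 3
9: 2
5: 1
3: 0
Sum: 8 + 7 + 5 + 5 + 4 + 3 + 2 + 1 + 0 = 35

35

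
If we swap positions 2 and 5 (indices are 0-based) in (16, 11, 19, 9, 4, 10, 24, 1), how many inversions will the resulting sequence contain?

Positions 2 and 5 hold 19 and 10; after swapping, the array is [16, 11, 10, 9, 4, 19, 24, 1].
For each element, count later entries that are smaller:
16: 5
11: 4
10: 3
9: 2
4: 1
19: 1
24: 1
1: 0
Sum: 5 + 4 + 3 + 2 + 1 + 1 + 1 + 0 = 17

17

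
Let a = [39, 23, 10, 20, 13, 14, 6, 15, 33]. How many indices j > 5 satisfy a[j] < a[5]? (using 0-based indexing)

1

The element at index 5 is 14.
Elements after it: 6, 15, 33
Those smaller than 14: 6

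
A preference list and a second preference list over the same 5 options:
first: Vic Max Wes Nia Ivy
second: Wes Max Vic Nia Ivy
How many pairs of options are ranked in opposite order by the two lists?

Assign each item its position (1..5) in the first ordering, then rewrite the second ordering as that position sequence:
positions: Vic→1, Max→2, Wes→3, Nia→4, Ivy→5
second ordering as positions: [3, 2, 1, 4, 5]
Discordant pairs = inversions in this position sequence.
3: 2, 1 → 2
2: 1 → 1
1: 0
4: 0
5: 0
Total: 2 + 1 + 0 + 0 + 0 = 3

3 pairs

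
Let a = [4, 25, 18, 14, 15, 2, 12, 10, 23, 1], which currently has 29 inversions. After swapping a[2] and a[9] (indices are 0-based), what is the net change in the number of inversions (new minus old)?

Positions 2 and 9 hold 18 and 1; after swapping, the array is [4, 25, 1, 14, 15, 2, 12, 10, 23, 18].
Element-by-element contributions:
4: 2
25: 8
1: 0
14: 3
15: 3
2: 0
12: 1
10: 0
23: 1
18: 0
Sum: 2 + 8 + 0 + 3 + 3 + 0 + 1 + 0 + 1 + 0 = 18
Change: 18 − 29 = -11

-11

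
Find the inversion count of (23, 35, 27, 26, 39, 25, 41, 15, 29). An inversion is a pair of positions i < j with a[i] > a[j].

17

For each element, count later entries that are smaller:
23 → 15 → 1
35 → 27, 26, 25, 15, 29 → 5
27 → 26, 25, 15 → 3
26 → 25, 15 → 2
39 → 25, 15, 29 → 3
25 → 15 → 1
41 → 15, 29 → 2
15 → none → 0
29 → none → 0
Sum: 1 + 5 + 3 + 2 + 3 + 1 + 2 + 0 + 0 = 17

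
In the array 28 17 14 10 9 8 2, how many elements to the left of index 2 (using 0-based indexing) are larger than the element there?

The element at index 2 is 14.
Elements before it: 28, 17
Those larger than 14: 28, 17

2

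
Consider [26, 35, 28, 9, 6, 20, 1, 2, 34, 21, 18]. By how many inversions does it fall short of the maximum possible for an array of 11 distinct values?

Maximum inversions for 11 distinct elements is C(11, 2) = 11·10/2 = 55.
Current inversions — for each element, count later smaller elements:
26: 7
35: 9
28: 7
9: 3
6: 2
20: 3
1: 0
2: 0
34: 2
21: 1
18: 0
Current total: 7 + 9 + 7 + 3 + 2 + 3 + 0 + 0 + 2 + 1 + 0 = 34
Shortfall: 55 − 34 = 21

21 inversions short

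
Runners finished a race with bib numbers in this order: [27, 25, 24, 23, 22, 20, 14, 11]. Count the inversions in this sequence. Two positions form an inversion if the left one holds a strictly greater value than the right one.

There are 28 inversions.

For each element, count later entries that are smaller:
27 → 25, 24, 23, 22, 20, 14, 11 → 7
25 → 24, 23, 22, 20, 14, 11 → 6
24 → 23, 22, 20, 14, 11 → 5
23 → 22, 20, 14, 11 → 4
22 → 20, 14, 11 → 3
20 → 14, 11 → 2
14 → 11 → 1
11 → none → 0
Sum: 7 + 6 + 5 + 4 + 3 + 2 + 1 + 0 = 28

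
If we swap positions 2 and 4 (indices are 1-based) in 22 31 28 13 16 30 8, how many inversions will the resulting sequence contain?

11

Positions 2 and 4 hold 31 and 13; after swapping, the array is [22, 13, 28, 31, 16, 30, 8].
Count, for each position, how many later elements it exceeds:
22 → 13, 16, 8 → 3
13 → 8 → 1
28 → 16, 8 → 2
31 → 16, 30, 8 → 3
16 → 8 → 1
30 → 8 → 1
8 → none → 0
Sum: 3 + 1 + 2 + 3 + 1 + 1 + 0 = 11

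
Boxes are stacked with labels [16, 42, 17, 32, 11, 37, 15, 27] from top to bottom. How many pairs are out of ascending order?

For each element, count later entries that are smaller:
16 → 11, 15 → 2
42 → 17, 32, 11, 37, 15, 27 → 6
17 → 11, 15 → 2
32 → 11, 15, 27 → 3
11 → none → 0
37 → 15, 27 → 2
15 → none → 0
27 → none → 0
Sum: 2 + 6 + 2 + 3 + 0 + 2 + 0 + 0 = 15

Inversions: 15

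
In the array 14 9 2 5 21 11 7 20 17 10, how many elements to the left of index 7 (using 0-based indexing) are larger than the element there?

The element at index 7 is 20.
Elements before it: 14, 9, 2, 5, 21, 11, 7
Those larger than 20: 21

1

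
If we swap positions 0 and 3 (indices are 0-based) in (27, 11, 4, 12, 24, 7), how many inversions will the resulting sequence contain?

There are 8 inversions.

Positions 0 and 3 hold 27 and 12; after swapping, the array is [12, 11, 4, 27, 24, 7].
Element-by-element contributions:
12 → 11, 4, 7 → 3
11 → 4, 7 → 2
4 → none → 0
27 → 24, 7 → 2
24 → 7 → 1
7 → none → 0
Sum: 3 + 2 + 0 + 2 + 1 + 0 = 8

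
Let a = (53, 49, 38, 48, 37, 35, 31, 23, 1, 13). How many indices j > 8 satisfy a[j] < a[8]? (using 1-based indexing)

2 such elements

The element at index 8 is 23.
Elements after it: 1, 13
Those smaller than 23: 1, 13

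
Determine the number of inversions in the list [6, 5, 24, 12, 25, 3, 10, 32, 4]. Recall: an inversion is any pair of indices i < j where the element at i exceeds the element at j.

17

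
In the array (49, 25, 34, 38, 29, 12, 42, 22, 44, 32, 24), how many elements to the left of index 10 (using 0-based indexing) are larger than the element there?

8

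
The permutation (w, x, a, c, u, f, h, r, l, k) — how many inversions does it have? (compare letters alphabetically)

24 out-of-order pairs

Sweep left to right; for each value list the smaller values that follow it:
w → a, c, u, f, h, r, l, k → 8
x → a, c, u, f, h, r, l, k → 8
a → none → 0
c → none → 0
u → f, h, r, l, k → 5
f → none → 0
h → none → 0
r → l, k → 2
l → k → 1
k → none → 0
Sum: 8 + 8 + 0 + 0 + 5 + 0 + 0 + 2 + 1 + 0 = 24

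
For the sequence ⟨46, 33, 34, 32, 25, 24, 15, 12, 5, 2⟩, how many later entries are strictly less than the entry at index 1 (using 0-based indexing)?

7 such elements

The element at index 1 is 33.
Elements after it: 34, 32, 25, 24, 15, 12, 5, 2
Those smaller than 33: 32, 25, 24, 15, 12, 5, 2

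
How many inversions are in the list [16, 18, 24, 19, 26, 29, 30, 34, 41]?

Sweep left to right; for each value list the smaller values that follow it:
16: 0
18: 0
24: 1
19: 0
26: 0
29: 0
30: 0
34: 0
41: 0
Sum: 0 + 0 + 1 + 0 + 0 + 0 + 0 + 0 + 0 = 1

There is 1 inversion.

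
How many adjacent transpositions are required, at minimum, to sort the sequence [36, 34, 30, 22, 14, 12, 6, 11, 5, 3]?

44

Each adjacent swap fixes exactly one inversion, so the minimum swap count equals the number of inversions.
Count inversions — for each element, later elements that are smaller:
36: 34, 30, 22, 14, 12, 6, 11, 5, 3 → 9
34: 30, 22, 14, 12, 6, 11, 5, 3 → 8
30: 22, 14, 12, 6, 11, 5, 3 → 7
22: 14, 12, 6, 11, 5, 3 → 6
14: 12, 6, 11, 5, 3 → 5
12: 6, 11, 5, 3 → 4
6: 5, 3 → 2
11: 5, 3 → 2
5: 3 → 1
3: none → 0
Total inversions: 9 + 8 + 7 + 6 + 5 + 4 + 2 + 2 + 1 + 0 = 44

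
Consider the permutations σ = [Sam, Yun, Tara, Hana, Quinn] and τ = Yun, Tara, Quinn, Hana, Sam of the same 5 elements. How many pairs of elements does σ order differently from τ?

Assign each item its position (1..5) in the first ordering, then rewrite the second ordering as that position sequence:
positions: Sam→1, Yun→2, Tara→3, Hana→4, Quinn→5
second ordering as positions: [2, 3, 5, 4, 1]
Discordant pairs = inversions in this position sequence.
2: 1 → 1
3: 1 → 1
5: 4, 1 → 2
4: 1 → 1
1: 0
Total: 1 + 1 + 2 + 1 + 0 = 5

5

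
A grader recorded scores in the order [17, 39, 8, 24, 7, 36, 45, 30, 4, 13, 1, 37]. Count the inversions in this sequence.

Sweep left to right; for each value list the smaller values that follow it:
17 → 8, 7, 4, 13, 1 → 5
39 → 8, 24, 7, 36, 30, 4, 13, 1, 37 → 9
8 → 7, 4, 1 → 3
24 → 7, 4, 13, 1 → 4
7 → 4, 1 → 2
36 → 30, 4, 13, 1 → 4
45 → 30, 4, 13, 1, 37 → 5
30 → 4, 13, 1 → 3
4 → 1 → 1
13 → 1 → 1
1 → none → 0
37 → none → 0
Sum: 5 + 9 + 3 + 4 + 2 + 4 + 5 + 3 + 1 + 1 + 0 + 0 = 37

Inversions: 37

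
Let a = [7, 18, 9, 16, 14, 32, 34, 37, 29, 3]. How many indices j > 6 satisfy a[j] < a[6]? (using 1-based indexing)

2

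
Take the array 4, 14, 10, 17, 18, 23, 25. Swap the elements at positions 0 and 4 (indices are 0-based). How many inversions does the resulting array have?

8 inversions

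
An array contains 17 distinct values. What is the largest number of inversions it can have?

A reversed (strictly descending) arrangement makes every pair an inversion, giving C(17, 2) inversions.
C(17, 2) = 17·16/2 = 136

136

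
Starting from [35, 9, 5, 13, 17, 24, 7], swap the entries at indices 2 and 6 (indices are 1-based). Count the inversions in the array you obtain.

Inversions: 16

Positions 2 and 6 hold 9 and 24; after swapping, the array is [35, 24, 5, 13, 17, 9, 7].
For each element, count later entries that are smaller:
35: 6
24: 5
5: 0
13: 2
17: 2
9: 1
7: 0
Sum: 6 + 5 + 0 + 2 + 2 + 1 + 0 = 16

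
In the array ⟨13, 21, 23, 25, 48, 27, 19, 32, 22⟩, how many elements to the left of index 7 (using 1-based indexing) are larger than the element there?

The element at index 7 is 19.
Elements before it: 13, 21, 23, 25, 48, 27
Those larger than 19: 21, 23, 25, 48, 27

5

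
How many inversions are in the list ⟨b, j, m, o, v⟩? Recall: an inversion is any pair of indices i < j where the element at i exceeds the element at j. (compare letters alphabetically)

0

Inversion pairs (indices are 1-based):
(none)
That's 0 pairs.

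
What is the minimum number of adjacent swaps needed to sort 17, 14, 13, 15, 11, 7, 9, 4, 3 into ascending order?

Minimum adjacent swaps = number of inversions (each swap of adjacent out-of-order elements removes one inversion and no swap can remove more).
Count inversions — for each element, later elements that are smaller:
17: 14, 13, 15, 11, 7, 9, 4, 3 → 8
14: 13, 11, 7, 9, 4, 3 → 6
13: 11, 7, 9, 4, 3 → 5
15: 11, 7, 9, 4, 3 → 5
11: 7, 9, 4, 3 → 4
7: 4, 3 → 2
9: 4, 3 → 2
4: 3 → 1
3: none → 0
Total inversions: 8 + 6 + 5 + 5 + 4 + 2 + 2 + 1 + 0 = 33

There are 33 swaps.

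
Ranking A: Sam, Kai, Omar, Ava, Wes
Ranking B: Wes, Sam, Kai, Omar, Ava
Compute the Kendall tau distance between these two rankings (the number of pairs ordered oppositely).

4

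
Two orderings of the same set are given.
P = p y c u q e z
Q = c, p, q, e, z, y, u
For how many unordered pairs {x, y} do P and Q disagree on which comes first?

Assign each item its position (1..7) in the first ordering, then rewrite the second ordering as that position sequence:
positions: p→1, y→2, c→3, u→4, q→5, e→6, z→7
second ordering as positions: [3, 1, 5, 6, 7, 2, 4]
Discordant pairs = inversions in this position sequence.
3: 1, 2 → 2
1: 0
5: 2, 4 → 2
6: 2, 4 → 2
7: 2, 4 → 2
2: 0
4: 0
Total: 2 + 0 + 2 + 2 + 2 + 0 + 0 = 8

8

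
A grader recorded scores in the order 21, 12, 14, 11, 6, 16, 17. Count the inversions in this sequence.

Listing every pair i<j with a[i]>a[j] (using 1-based positions):
(1,2): 21 > 12
(1,3): 21 > 14
(1,4): 21 > 11
(1,5): 21 > 6
(1,6): 21 > 16
(1,7): 21 > 17
(2,4): 12 > 11
(2,5): 12 > 6
(3,4): 14 > 11
(3,5): 14 > 6
(4,5): 11 > 6
That's 11 pairs.

11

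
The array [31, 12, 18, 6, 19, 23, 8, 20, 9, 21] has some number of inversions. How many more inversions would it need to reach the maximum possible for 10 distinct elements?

23 inversions short

Maximum inversions for 10 distinct elements is C(10, 2) = 10·9/2 = 45.
Current inversions — for each element, count later smaller elements:
31: 9
12: 3
18: 3
6: 0
19: 2
23: 4
8: 0
20: 1
9: 0
21: 0
Current total: 9 + 3 + 3 + 0 + 2 + 4 + 0 + 1 + 0 + 0 = 22
Shortfall: 45 − 22 = 23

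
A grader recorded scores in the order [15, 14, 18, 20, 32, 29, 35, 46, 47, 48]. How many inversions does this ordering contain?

Count, for each position, how many later elements it exceeds:
15 → 14 → 1
14 → none → 0
18 → none → 0
20 → none → 0
32 → 29 → 1
29 → none → 0
35 → none → 0
46 → none → 0
47 → none → 0
48 → none → 0
Sum: 1 + 0 + 0 + 0 + 1 + 0 + 0 + 0 + 0 + 0 = 2

2 inversions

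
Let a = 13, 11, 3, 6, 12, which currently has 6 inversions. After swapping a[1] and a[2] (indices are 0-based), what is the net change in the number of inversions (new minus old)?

Positions 1 and 2 hold 11 and 3; after swapping, the array is [13, 3, 11, 6, 12].
For each element, count later entries that are smaller:
13: 4
3: 0
11: 1
6: 0
12: 0
Sum: 4 + 0 + 1 + 0 + 0 = 5
Change: 5 − 6 = -1

-1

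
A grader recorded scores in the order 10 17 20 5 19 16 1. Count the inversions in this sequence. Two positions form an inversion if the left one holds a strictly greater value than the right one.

Sweep left to right; for each value list the smaller values that follow it:
10 → 5, 1 → 2
17 → 5, 16, 1 → 3
20 → 5, 19, 16, 1 → 4
5 → 1 → 1
19 → 16, 1 → 2
16 → 1 → 1
1 → none → 0
Sum: 2 + 3 + 4 + 1 + 2 + 1 + 0 = 13

Inversions: 13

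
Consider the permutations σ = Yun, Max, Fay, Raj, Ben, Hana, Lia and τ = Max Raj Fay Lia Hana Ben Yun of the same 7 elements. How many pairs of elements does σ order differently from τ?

There are 10 discordant pairs.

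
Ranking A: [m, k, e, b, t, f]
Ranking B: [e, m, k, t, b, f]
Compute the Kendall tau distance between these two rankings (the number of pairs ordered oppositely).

3 discordant pairs

Assign each item its position (1..6) in the first ordering, then rewrite the second ordering as that position sequence:
positions: m→1, k→2, e→3, b→4, t→5, f→6
second ordering as positions: [3, 1, 2, 5, 4, 6]
Discordant pairs = inversions in this position sequence.
3: 1, 2 → 2
1: 0
2: 0
5: 4 → 1
4: 0
6: 0
Total: 2 + 0 + 0 + 1 + 0 + 0 = 3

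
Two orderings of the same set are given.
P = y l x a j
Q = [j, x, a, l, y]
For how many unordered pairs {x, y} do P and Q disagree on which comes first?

There are 9 disagreeing pairs.

Assign each item its position (1..5) in the first ordering, then rewrite the second ordering as that position sequence:
positions: y→1, l→2, x→3, a→4, j→5
second ordering as positions: [5, 3, 4, 2, 1]
Discordant pairs = inversions in this position sequence.
5: 3, 4, 2, 1 → 4
3: 2, 1 → 2
4: 2, 1 → 2
2: 1 → 1
1: 0
Total: 4 + 2 + 2 + 1 + 0 = 9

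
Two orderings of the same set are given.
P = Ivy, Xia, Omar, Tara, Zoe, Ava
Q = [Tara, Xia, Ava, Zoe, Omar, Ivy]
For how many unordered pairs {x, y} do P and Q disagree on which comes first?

Disagreeing pairs: 10

Assign each item its position (1..6) in the first ordering, then rewrite the second ordering as that position sequence:
positions: Ivy→1, Xia→2, Omar→3, Tara→4, Zoe→5, Ava→6
second ordering as positions: [4, 2, 6, 5, 3, 1]
Discordant pairs = inversions in this position sequence.
4: 2, 3, 1 → 3
2: 1 → 1
6: 5, 3, 1 → 3
5: 3, 1 → 2
3: 1 → 1
1: 0
Total: 3 + 1 + 3 + 2 + 1 + 0 = 10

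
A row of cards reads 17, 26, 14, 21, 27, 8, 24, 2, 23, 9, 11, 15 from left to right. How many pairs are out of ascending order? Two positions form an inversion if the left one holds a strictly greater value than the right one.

40

For each element, count later entries that are smaller:
17 → 14, 8, 2, 9, 11, 15 → 6
26 → 14, 21, 8, 24, 2, 23, 9, 11, 15 → 9
14 → 8, 2, 9, 11 → 4
21 → 8, 2, 9, 11, 15 → 5
27 → 8, 24, 2, 23, 9, 11, 15 → 7
8 → 2 → 1
24 → 2, 23, 9, 11, 15 → 5
2 → none → 0
23 → 9, 11, 15 → 3
9 → none → 0
11 → none → 0
15 → none → 0
Sum: 6 + 9 + 4 + 5 + 7 + 1 + 5 + 0 + 3 + 0 + 0 + 0 = 40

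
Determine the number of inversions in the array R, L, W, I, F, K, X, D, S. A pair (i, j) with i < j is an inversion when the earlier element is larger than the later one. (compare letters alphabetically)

20 inversions

Sweep left to right; for each value list the smaller values that follow it:
R → L, I, F, K, D → 5
L → I, F, K, D → 4
W → I, F, K, D, S → 5
I → F, D → 2
F → D → 1
K → D → 1
X → D, S → 2
D → none → 0
S → none → 0
Sum: 5 + 4 + 5 + 2 + 1 + 1 + 2 + 0 + 0 = 20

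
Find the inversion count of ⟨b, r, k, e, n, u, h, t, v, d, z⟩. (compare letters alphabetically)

17

Sweep left to right; for each value list the smaller values that follow it:
b: 0
r: 5
k: 3
e: 1
n: 2
u: 3
h: 1
t: 1
v: 1
d: 0
z: 0
Sum: 0 + 5 + 3 + 1 + 2 + 3 + 1 + 1 + 1 + 0 + 0 = 17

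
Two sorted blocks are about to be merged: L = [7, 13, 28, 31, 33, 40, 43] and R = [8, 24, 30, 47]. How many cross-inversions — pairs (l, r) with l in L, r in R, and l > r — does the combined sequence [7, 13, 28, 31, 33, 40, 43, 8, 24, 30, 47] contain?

Take each right-half value and tally the left-half values above it:
r = 8: 13, 28, 31, 33, 40, 43 → 6
r = 24: 28, 31, 33, 40, 43 → 5
r = 30: 31, 33, 40, 43 → 4
r = 47: none → 0
Cross-inversions: 6 + 5 + 4 + 0 = 15

There are 15 cross-inversions.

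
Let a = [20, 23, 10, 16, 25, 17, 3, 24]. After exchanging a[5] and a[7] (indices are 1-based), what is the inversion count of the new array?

11 inversions

Positions 5 and 7 hold 25 and 3; after swapping, the array is [20, 23, 10, 16, 3, 17, 25, 24].
Sweep left to right; for each value list the smaller values that follow it:
20 → 10, 16, 3, 17 → 4
23 → 10, 16, 3, 17 → 4
10 → 3 → 1
16 → 3 → 1
3 → none → 0
17 → none → 0
25 → 24 → 1
24 → none → 0
Sum: 4 + 4 + 1 + 1 + 0 + 0 + 1 + 0 = 11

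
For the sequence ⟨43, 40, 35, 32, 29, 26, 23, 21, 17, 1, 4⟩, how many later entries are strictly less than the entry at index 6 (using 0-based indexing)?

4 such elements

The element at index 6 is 23.
Elements after it: 21, 17, 1, 4
Those smaller than 23: 21, 17, 1, 4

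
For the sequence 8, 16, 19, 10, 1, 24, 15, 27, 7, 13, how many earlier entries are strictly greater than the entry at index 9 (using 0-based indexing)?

The element at index 9 is 13.
Elements before it: 8, 16, 19, 10, 1, 24, 15, 27, 7
Those larger than 13: 16, 19, 24, 15, 27

5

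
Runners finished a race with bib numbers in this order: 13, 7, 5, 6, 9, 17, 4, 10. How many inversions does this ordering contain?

14

Element-by-element contributions:
13: 6
7: 3
5: 1
6: 1
9: 1
17: 2
4: 0
10: 0
Sum: 6 + 3 + 1 + 1 + 1 + 2 + 0 + 0 = 14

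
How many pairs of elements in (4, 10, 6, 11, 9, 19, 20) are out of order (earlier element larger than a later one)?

There are 3 inversions.

For each element, count later entries that are smaller:
4: 0
10: 2
6: 0
11: 1
9: 0
19: 0
20: 0
Sum: 0 + 2 + 0 + 1 + 0 + 0 + 0 = 3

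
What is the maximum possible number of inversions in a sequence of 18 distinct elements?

There are 153 inversions.

The maximum occurs when the array is in strictly decreasing order: every one of the C(18, 2) pairs is inverted.
C(18, 2) = 18·17/2 = 153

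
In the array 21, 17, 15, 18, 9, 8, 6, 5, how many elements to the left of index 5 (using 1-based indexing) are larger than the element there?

The element at index 5 is 9.
Elements before it: 21, 17, 15, 18
Those larger than 9: 21, 17, 15, 18

4 such elements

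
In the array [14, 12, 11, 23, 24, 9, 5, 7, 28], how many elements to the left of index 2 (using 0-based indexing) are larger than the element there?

2

The element at index 2 is 11.
Elements before it: 14, 12
Those larger than 11: 14, 12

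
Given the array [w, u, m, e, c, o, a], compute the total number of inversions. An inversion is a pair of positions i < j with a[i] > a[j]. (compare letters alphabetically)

Sweep left to right; for each value list the smaller values that follow it:
w: 6
u: 5
m: 3
e: 2
c: 1
o: 1
a: 0
Sum: 6 + 5 + 3 + 2 + 1 + 1 + 0 = 18

18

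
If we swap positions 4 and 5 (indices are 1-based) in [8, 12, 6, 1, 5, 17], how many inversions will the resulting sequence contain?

There are 9 inversions.

Positions 4 and 5 hold 1 and 5; after swapping, the array is [8, 12, 6, 5, 1, 17].
Count, for each position, how many later elements it exceeds:
8: 3
12: 3
6: 2
5: 1
1: 0
17: 0
Sum: 3 + 3 + 2 + 1 + 0 + 0 = 9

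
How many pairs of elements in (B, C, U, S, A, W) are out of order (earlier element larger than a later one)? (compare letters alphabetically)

5 inversions

Element-by-element contributions:
B: 1
C: 1
U: 2
S: 1
A: 0
W: 0
Sum: 1 + 1 + 2 + 1 + 0 + 0 = 5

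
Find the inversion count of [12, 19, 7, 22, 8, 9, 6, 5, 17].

For each element, count later entries that are smaller:
12 → 7, 8, 9, 6, 5 → 5
19 → 7, 8, 9, 6, 5, 17 → 6
7 → 6, 5 → 2
22 → 8, 9, 6, 5, 17 → 5
8 → 6, 5 → 2
9 → 6, 5 → 2
6 → 5 → 1
5 → none → 0
17 → none → 0
Sum: 5 + 6 + 2 + 5 + 2 + 2 + 1 + 0 + 0 = 23

23 out-of-order pairs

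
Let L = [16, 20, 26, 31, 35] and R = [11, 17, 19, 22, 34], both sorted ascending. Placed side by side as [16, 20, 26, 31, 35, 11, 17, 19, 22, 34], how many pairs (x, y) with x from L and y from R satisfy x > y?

For each element r of the right run, count left-run elements greater than r:
r = 11: 16, 20, 26, 31, 35 → 5
r = 17: 20, 26, 31, 35 → 4
r = 19: 20, 26, 31, 35 → 4
r = 22: 26, 31, 35 → 3
r = 34: 35 → 1
Cross-inversions: 5 + 4 + 4 + 3 + 1 = 17

17 split inversions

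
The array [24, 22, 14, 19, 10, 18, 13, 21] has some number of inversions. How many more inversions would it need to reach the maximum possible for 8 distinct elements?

9 inversions short

Maximum inversions for 8 distinct elements is C(8, 2) = 8·7/2 = 28.
Current inversions — for each element, count later smaller elements:
24: 7
22: 6
14: 2
19: 3
10: 0
18: 1
13: 0
21: 0
Current total: 7 + 6 + 2 + 3 + 0 + 1 + 0 + 0 = 19
Shortfall: 28 − 19 = 9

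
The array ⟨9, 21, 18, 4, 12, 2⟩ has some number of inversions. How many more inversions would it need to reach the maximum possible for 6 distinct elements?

4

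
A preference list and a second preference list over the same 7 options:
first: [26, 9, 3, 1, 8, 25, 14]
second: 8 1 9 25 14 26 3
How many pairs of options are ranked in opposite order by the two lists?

12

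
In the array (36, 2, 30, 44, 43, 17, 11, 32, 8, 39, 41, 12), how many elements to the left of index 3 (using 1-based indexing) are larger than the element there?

1 such element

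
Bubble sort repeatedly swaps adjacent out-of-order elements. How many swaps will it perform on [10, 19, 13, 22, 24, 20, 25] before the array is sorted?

Adjacent swaps: 3

The minimum number of adjacent swaps to sort an array equals its inversion count, since every such swap removes exactly one inversion.
Count inversions — for each element, later elements that are smaller:
10: none → 0
19: 13 → 1
13: none → 0
22: 20 → 1
24: 20 → 1
20: none → 0
25: none → 0
Total inversions: 0 + 1 + 0 + 1 + 1 + 0 + 0 = 3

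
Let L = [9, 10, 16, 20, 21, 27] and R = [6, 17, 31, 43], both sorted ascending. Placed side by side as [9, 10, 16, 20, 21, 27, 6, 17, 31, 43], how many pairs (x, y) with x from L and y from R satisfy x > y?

9 split inversions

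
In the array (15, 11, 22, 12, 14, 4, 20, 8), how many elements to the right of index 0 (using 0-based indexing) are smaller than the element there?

The element at index 0 is 15.
Elements after it: 11, 22, 12, 14, 4, 20, 8
Those smaller than 15: 11, 12, 14, 4, 8

5 such elements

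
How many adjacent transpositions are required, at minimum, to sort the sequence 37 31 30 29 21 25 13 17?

The minimum number of adjacent swaps to sort an array equals its inversion count, since every such swap removes exactly one inversion.
Count inversions — for each element, later elements that are smaller:
37: 31, 30, 29, 21, 25, 13, 17 → 7
31: 30, 29, 21, 25, 13, 17 → 6
30: 29, 21, 25, 13, 17 → 5
29: 21, 25, 13, 17 → 4
21: 13, 17 → 2
25: 13, 17 → 2
13: none → 0
17: none → 0
Total inversions: 7 + 6 + 5 + 4 + 2 + 2 + 0 + 0 = 26

26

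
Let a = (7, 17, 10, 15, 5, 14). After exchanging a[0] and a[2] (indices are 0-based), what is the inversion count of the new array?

Positions 0 and 2 hold 7 and 10; after swapping, the array is [10, 17, 7, 15, 5, 14].
Element-by-element contributions:
10: 2
17: 4
7: 1
15: 2
5: 0
14: 0
Sum: 2 + 4 + 1 + 2 + 0 + 0 = 9

Inversions: 9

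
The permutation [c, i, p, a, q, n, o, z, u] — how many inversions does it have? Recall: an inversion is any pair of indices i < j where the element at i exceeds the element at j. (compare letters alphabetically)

There are 8 inversions.

Element-by-element contributions:
c: 1
i: 1
p: 3
a: 0
q: 2
n: 0
o: 0
z: 1
u: 0
Sum: 1 + 1 + 3 + 0 + 2 + 0 + 0 + 1 + 0 = 8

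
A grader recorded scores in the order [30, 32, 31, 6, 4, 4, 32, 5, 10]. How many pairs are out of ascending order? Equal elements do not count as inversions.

For each element, count later entries that are smaller:
30 → 6, 4, 4, 5, 10 → 5
32 → 31, 6, 4, 4, 5, 10 → 6
31 → 6, 4, 4, 5, 10 → 5
6 → 4, 4, 5 → 3
4 → none → 0
4 → none → 0
32 → 5, 10 → 2
5 → none → 0
10 → none → 0
Sum: 5 + 6 + 5 + 3 + 0 + 0 + 2 + 0 + 0 = 21

Inversions: 21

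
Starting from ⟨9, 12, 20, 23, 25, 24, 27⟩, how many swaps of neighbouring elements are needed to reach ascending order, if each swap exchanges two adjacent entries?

Each adjacent swap fixes exactly one inversion, so the minimum swap count equals the number of inversions.
Count inversions — for each element, later elements that are smaller:
9: none → 0
12: none → 0
20: none → 0
23: none → 0
25: 24 → 1
24: none → 0
27: none → 0
Total inversions: 0 + 0 + 0 + 0 + 1 + 0 + 0 = 1

1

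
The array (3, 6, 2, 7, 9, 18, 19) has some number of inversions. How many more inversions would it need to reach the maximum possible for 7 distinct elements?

19 inversions short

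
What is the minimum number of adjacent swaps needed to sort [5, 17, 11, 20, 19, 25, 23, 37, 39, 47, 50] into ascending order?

3 adjacent swaps

The minimum number of adjacent swaps to sort an array equals its inversion count, since every such swap removes exactly one inversion.
Count inversions — for each element, later elements that are smaller:
5: none → 0
17: 11 → 1
11: none → 0
20: 19 → 1
19: none → 0
25: 23 → 1
23: none → 0
37: none → 0
39: none → 0
47: none → 0
50: none → 0
Total inversions: 0 + 1 + 0 + 1 + 0 + 1 + 0 + 0 + 0 + 0 + 0 = 3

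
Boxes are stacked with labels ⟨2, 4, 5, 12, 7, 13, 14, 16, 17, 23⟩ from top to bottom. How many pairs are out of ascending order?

Element-by-element contributions:
2: 0
4: 0
5: 0
12: 1
7: 0
13: 0
14: 0
16: 0
17: 0
23: 0
Sum: 0 + 0 + 0 + 1 + 0 + 0 + 0 + 0 + 0 + 0 = 1

1 inversion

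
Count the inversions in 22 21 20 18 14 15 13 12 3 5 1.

There are 53 inversions.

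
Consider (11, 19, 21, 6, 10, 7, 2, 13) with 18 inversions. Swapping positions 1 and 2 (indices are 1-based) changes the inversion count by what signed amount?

+1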